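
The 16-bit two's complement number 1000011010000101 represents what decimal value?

MSB is 1, so the value is negative. Find the magnitude:
1. Invert bits:  0111100101111010
2. Add 1:        0111100101111011  = 31099
3. Apply sign:   -31099

Answer: -31099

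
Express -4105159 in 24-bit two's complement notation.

1. Binary of +4105159:  001111101010001111000111
2. Invert bits:     110000010101110000111000
3. Add 1:           110000010101110000111001

Answer: 110000010101110000111001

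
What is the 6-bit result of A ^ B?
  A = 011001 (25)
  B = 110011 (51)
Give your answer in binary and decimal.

Apply ^ to each column (1 where bits differ):
  011001
^ 110011
--------
  101010

Answer: 101010 (42)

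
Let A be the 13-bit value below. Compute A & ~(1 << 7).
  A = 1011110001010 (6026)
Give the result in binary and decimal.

Mask = ~(1 << 7) = 1111101111111
Bit 7 of A is 1, so AND-ing with the mask clears it to 0.
  1011110001010
& 1111101111111
---------------
  1011100001010

Answer: 1011100001010 (5898)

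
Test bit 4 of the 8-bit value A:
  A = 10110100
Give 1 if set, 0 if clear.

Bit 4 is the 5th from the right.
  10110100
     ^
That bit is 1.

Answer: 1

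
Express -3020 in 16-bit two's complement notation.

1. Binary of +3020:  0000101111001100
2. Invert bits:     1111010000110011
3. Add 1:           1111010000110100

Answer: 1111010000110100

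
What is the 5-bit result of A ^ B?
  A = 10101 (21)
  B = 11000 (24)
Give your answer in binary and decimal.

Apply ^ to each column (1 where bits differ):
  10101
^ 11000
-------
  01101

Answer: 01101 (13)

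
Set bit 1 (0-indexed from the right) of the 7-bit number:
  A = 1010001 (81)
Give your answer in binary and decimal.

Mask = 1 << 1 = 0000010
Bit 1 of A is 0, so OR-ing with the mask flips it to 1.
  1010001
| 0000010
---------
  1010011

Answer: 1010011 (83)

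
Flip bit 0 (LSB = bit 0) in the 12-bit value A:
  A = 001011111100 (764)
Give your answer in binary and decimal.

Mask = 1 << 0 = 000000000001
Bit 0 of A is 0; XOR with the mask flips it to 1.
  001011111100
^ 000000000001
--------------
  001011111101

Answer: 001011111101 (765)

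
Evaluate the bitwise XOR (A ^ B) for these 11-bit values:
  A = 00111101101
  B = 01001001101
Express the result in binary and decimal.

Apply ^ to each column (1 where bits differ):
  00111101101
^ 01001001101
-------------
  01110100000

Answer: 01110100000 (928)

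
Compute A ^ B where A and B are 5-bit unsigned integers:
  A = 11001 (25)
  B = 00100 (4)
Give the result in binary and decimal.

Apply ^ to each column (1 where bits differ):
  11001
^ 00100
-------
  11101

Answer: 11101 (29)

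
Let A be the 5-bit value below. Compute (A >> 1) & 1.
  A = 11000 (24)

Bit 1 is the 2nd from the right.
  11000
     ^
That bit is 0.

Answer: 0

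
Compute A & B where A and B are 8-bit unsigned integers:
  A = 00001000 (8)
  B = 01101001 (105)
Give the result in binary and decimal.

Apply & to each column (1 only where both bits are 1):
  00001000
& 01101001
----------
  00001000

Answer: 00001000 (8)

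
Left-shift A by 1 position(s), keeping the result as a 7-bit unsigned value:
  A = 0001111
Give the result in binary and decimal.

Shift left by 1: drop the top 1 bit(s), append 1 zero(s) on the right.
  0001111  ->  discard [0], keep [001111], append 0
= 0011110

Answer: 0011110 (30)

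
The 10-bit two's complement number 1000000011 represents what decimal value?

MSB is 1, so the value is negative. Find the magnitude:
1. Invert bits:  0111111100
2. Add 1:        0111111101  = 509
3. Apply sign:   -509

Answer: -509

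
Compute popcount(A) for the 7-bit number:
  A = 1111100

1111100
1-bits at positions (from bit 0 = LSB): 2, 3, 4, 5, 6
Count = 5

Answer: 5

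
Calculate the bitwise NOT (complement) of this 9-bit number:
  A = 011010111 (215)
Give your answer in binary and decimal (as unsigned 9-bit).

Flip each bit (0->1, 1->0):
  011010111
  100101000

Answer: 100101000 (296)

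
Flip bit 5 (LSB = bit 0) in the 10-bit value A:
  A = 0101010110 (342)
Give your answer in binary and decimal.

Mask = 1 << 5 = 0000100000
Bit 5 of A is 0; XOR with the mask flips it to 1.
  0101010110
^ 0000100000
------------
  0101110110

Answer: 0101110110 (374)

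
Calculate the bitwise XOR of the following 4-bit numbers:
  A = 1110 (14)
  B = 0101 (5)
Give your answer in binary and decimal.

Apply ^ to each column (1 where bits differ):
  1110
^ 0101
------
  1011

Answer: 1011 (11)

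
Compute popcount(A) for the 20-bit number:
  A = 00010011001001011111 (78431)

00010011001001011111
1-bits at positions (from bit 0 = LSB): 0, 1, 2, 3, 4, 6, 9, 12, 13, 16
Count = 10

Answer: 10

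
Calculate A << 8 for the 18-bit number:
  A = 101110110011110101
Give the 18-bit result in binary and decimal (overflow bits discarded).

Shift left by 8: drop the top 8 bit(s), append 8 zero(s) on the right.
  101110110011110101  ->  discard [10111011], keep [0011110101], append 00000000
= 001111010100000000

Answer: 001111010100000000 (62720)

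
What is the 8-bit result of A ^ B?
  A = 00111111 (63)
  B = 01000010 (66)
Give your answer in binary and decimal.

Apply ^ to each column (1 where bits differ):
  00111111
^ 01000010
----------
  01111101

Answer: 01111101 (125)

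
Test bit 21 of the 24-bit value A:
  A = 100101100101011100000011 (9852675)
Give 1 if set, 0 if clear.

Bit 21 is the 22nd from the right.
  100101100101011100000011
    ^
That bit is 0.

Answer: 0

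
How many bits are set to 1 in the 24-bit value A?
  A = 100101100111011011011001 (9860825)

100101100111011011011001
1-bits at positions (from bit 0 = LSB): 0, 3, 4, 6, 7, 9, 10, 12, 13, 14, 17, 18, 20, 23
Count = 14

Answer: 14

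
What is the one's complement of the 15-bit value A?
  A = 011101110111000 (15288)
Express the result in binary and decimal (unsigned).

Flip each bit (0->1, 1->0):
  011101110111000
  100010001000111

Answer: 100010001000111 (17479)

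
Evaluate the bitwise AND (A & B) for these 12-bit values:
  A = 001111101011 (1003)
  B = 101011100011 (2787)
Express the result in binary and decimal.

Apply & to each column (1 only where both bits are 1):
  001111101011
& 101011100011
--------------
  001011100011

Answer: 001011100011 (739)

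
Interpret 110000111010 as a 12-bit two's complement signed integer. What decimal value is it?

MSB is 1, so the value is negative. Find the magnitude:
1. Invert bits:  001111000101
2. Add 1:        001111000110  = 966
3. Apply sign:   -966

Answer: -966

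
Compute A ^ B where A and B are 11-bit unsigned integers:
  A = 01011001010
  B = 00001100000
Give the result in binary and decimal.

Apply ^ to each column (1 where bits differ):
  01011001010
^ 00001100000
-------------
  01010101010

Answer: 01010101010 (682)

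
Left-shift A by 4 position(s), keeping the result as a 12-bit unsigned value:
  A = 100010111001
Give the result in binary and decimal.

Shift left by 4: drop the top 4 bit(s), append 4 zero(s) on the right.
  100010111001  ->  discard [1000], keep [10111001], append 0000
= 101110010000

Answer: 101110010000 (2960)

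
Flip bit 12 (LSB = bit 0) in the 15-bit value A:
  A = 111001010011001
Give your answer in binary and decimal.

Mask = 1 << 12 = 001000000000000
Bit 12 of A is 1; XOR with the mask flips it to 0.
  111001010011001
^ 001000000000000
-----------------
  110001010011001

Answer: 110001010011001 (25241)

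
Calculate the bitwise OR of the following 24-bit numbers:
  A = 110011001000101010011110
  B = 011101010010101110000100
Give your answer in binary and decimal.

Apply | to each column (1 where either bit is 1):
  110011001000101010011110
| 011101010010101110000100
--------------------------
  111111011010101110011110

Answer: 111111011010101110011110 (16624542)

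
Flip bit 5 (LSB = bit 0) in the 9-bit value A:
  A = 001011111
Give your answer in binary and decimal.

Mask = 1 << 5 = 000100000
Bit 5 of A is 0; XOR with the mask flips it to 1.
  001011111
^ 000100000
-----------
  001111111

Answer: 001111111 (127)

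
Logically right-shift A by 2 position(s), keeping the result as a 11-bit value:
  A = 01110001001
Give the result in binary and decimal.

Logical shift right by 2: drop the bottom 2 bit(s), prepend 2 zero(s) on the left.
  01110001001  ->  keep [011100010], discard [01], prepend 00
= 00011100010

Answer: 00011100010 (226)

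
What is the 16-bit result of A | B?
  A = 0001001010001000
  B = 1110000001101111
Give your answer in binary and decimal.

Apply | to each column (1 where either bit is 1):
  0001001010001000
| 1110000001101111
------------------
  1111001011101111

Answer: 1111001011101111 (62191)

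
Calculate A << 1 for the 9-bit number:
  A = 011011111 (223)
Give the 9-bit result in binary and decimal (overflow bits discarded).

Shift left by 1: drop the top 1 bit(s), append 1 zero(s) on the right.
  011011111  ->  discard [0], keep [11011111], append 0
= 110111110

Answer: 110111110 (446)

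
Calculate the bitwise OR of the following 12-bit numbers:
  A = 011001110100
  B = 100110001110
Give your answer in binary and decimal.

Apply | to each column (1 where either bit is 1):
  011001110100
| 100110001110
--------------
  111111111110

Answer: 111111111110 (4094)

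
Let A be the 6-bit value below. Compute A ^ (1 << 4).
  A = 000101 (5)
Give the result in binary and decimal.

Mask = 1 << 4 = 010000
Bit 4 of A is 0; XOR with the mask flips it to 1.
  000101
^ 010000
--------
  010101

Answer: 010101 (21)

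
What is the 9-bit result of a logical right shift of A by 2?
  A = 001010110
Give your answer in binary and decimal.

Logical shift right by 2: drop the bottom 2 bit(s), prepend 2 zero(s) on the left.
  001010110  ->  keep [0010101], discard [10], prepend 00
= 000010101

Answer: 000010101 (21)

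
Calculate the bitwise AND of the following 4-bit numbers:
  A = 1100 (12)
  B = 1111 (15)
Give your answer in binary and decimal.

Apply & to each column (1 only where both bits are 1):
  1100
& 1111
------
  1100

Answer: 1100 (12)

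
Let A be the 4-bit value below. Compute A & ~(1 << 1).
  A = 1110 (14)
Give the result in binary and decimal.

Mask = ~(1 << 1) = 1101
Bit 1 of A is 1, so AND-ing with the mask clears it to 0.
  1110
& 1101
------
  1100

Answer: 1100 (12)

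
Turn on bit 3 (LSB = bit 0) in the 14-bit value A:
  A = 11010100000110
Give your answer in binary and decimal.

Mask = 1 << 3 = 00000000001000
Bit 3 of A is 0, so OR-ing with the mask flips it to 1.
  11010100000110
| 00000000001000
----------------
  11010100001110

Answer: 11010100001110 (13582)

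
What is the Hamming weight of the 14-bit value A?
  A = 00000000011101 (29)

00000000011101
1-bits at positions (from bit 0 = LSB): 0, 2, 3, 4
Count = 4

Answer: 4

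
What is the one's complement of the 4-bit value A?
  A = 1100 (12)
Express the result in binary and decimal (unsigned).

Flip each bit (0->1, 1->0):
  1100
  0011

Answer: 0011 (3)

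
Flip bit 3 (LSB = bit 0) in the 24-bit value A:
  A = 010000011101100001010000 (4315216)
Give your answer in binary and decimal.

Mask = 1 << 3 = 000000000000000000001000
Bit 3 of A is 0; XOR with the mask flips it to 1.
  010000011101100001010000
^ 000000000000000000001000
--------------------------
  010000011101100001011000

Answer: 010000011101100001011000 (4315224)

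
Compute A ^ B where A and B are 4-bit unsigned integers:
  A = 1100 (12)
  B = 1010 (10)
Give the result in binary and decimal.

Apply ^ to each column (1 where bits differ):
  1100
^ 1010
------
  0110

Answer: 0110 (6)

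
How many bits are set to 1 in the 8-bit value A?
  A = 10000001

10000001
1-bits at positions (from bit 0 = LSB): 0, 7
Count = 2

Answer: 2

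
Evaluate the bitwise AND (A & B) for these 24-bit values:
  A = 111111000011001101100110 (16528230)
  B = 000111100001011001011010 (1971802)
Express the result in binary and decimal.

Apply & to each column (1 only where both bits are 1):
  111111000011001101100110
& 000111100001011001011010
--------------------------
  000111000001001001000010

Answer: 000111000001001001000010 (1839682)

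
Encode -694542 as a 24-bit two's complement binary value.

1. Binary of +694542:  000010101001100100001110
2. Invert bits:     111101010110011011110001
3. Add 1:           111101010110011011110010

Answer: 111101010110011011110010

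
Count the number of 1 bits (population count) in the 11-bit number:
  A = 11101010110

11101010110
1-bits at positions (from bit 0 = LSB): 1, 2, 4, 6, 8, 9, 10
Count = 7

Answer: 7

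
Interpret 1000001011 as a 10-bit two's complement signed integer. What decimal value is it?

MSB is 1, so the value is negative. Find the magnitude:
1. Invert bits:  0111110100
2. Add 1:        0111110101  = 501
3. Apply sign:   -501

Answer: -501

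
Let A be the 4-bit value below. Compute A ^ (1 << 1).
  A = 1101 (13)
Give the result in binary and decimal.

Mask = 1 << 1 = 0010
Bit 1 of A is 0; XOR with the mask flips it to 1.
  1101
^ 0010
------
  1111

Answer: 1111 (15)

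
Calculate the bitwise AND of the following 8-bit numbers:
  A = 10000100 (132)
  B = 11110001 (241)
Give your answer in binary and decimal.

Apply & to each column (1 only where both bits are 1):
  10000100
& 11110001
----------
  10000000

Answer: 10000000 (128)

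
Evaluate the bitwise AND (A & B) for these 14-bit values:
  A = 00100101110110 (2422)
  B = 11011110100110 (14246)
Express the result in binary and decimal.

Apply & to each column (1 only where both bits are 1):
  00100101110110
& 11011110100110
----------------
  00000100100110

Answer: 00000100100110 (294)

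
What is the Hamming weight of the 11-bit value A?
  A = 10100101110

10100101110
1-bits at positions (from bit 0 = LSB): 1, 2, 3, 5, 8, 10
Count = 6

Answer: 6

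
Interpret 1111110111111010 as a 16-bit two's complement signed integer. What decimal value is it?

MSB is 1, so the value is negative. Find the magnitude:
1. Invert bits:  0000001000000101
2. Add 1:        0000001000000110  = 518
3. Apply sign:   -518

Answer: -518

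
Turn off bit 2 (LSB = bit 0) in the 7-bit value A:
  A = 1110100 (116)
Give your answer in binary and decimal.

Mask = ~(1 << 2) = 1111011
Bit 2 of A is 1, so AND-ing with the mask clears it to 0.
  1110100
& 1111011
---------
  1110000

Answer: 1110000 (112)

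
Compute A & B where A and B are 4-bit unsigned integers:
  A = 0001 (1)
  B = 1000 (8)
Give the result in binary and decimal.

Apply & to each column (1 only where both bits are 1):
  0001
& 1000
------
  0000

Answer: 0000 (0)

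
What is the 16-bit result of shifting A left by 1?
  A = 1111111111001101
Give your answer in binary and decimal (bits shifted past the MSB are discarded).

Shift left by 1: drop the top 1 bit(s), append 1 zero(s) on the right.
  1111111111001101  ->  discard [1], keep [111111111001101], append 0
= 1111111110011010

Answer: 1111111110011010 (65434)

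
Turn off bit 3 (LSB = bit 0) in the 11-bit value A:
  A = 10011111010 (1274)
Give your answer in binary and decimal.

Mask = ~(1 << 3) = 11111110111
Bit 3 of A is 1, so AND-ing with the mask clears it to 0.
  10011111010
& 11111110111
-------------
  10011110010

Answer: 10011110010 (1266)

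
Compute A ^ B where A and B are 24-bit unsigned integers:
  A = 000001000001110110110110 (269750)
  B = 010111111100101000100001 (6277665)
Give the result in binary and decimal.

Apply ^ to each column (1 where bits differ):
  000001000001110110110110
^ 010111111100101000100001
--------------------------
  010110111101011110010111

Answer: 010110111101011110010111 (6018967)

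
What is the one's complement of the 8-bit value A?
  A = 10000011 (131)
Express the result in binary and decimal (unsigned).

Flip each bit (0->1, 1->0):
  10000011
  01111100

Answer: 01111100 (124)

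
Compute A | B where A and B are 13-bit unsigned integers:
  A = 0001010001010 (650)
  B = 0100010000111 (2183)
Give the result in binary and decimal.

Apply | to each column (1 where either bit is 1):
  0001010001010
| 0100010000111
---------------
  0101010001111

Answer: 0101010001111 (2703)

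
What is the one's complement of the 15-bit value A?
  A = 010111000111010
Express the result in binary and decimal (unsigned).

Flip each bit (0->1, 1->0):
  010111000111010
  101000111000101

Answer: 101000111000101 (20933)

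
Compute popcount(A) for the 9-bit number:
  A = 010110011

010110011
1-bits at positions (from bit 0 = LSB): 0, 1, 4, 5, 7
Count = 5

Answer: 5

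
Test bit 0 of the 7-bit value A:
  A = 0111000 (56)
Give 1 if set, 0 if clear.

Bit 0 is the 1st from the right.
  0111000
        ^
That bit is 0.

Answer: 0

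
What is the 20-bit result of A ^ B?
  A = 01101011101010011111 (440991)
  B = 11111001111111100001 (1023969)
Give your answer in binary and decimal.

Apply ^ to each column (1 where bits differ):
  01101011101010011111
^ 11111001111111100001
----------------------
  10010010010101111110

Answer: 10010010010101111110 (599422)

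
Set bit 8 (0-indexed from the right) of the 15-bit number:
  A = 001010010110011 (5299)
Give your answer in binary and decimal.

Mask = 1 << 8 = 000000100000000
Bit 8 of A is 0, so OR-ing with the mask flips it to 1.
  001010010110011
| 000000100000000
-----------------
  001010110110011

Answer: 001010110110011 (5555)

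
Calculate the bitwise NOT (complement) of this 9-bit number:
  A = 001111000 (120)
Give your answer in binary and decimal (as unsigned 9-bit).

Flip each bit (0->1, 1->0):
  001111000
  110000111

Answer: 110000111 (391)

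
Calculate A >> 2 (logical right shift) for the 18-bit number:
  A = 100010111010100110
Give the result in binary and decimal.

Logical shift right by 2: drop the bottom 2 bit(s), prepend 2 zero(s) on the left.
  100010111010100110  ->  keep [1000101110101001], discard [10], prepend 00
= 001000101110101001

Answer: 001000101110101001 (35753)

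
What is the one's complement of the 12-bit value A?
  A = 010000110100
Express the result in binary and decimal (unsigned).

Flip each bit (0->1, 1->0):
  010000110100
  101111001011

Answer: 101111001011 (3019)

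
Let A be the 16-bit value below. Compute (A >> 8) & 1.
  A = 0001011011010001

Bit 8 is the 9th from the right.
  0001011011010001
         ^
That bit is 0.

Answer: 0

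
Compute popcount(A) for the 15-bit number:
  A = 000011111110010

000011111110010
1-bits at positions (from bit 0 = LSB): 1, 4, 5, 6, 7, 8, 9, 10
Count = 8

Answer: 8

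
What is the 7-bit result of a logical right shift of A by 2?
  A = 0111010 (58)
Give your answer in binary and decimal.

Logical shift right by 2: drop the bottom 2 bit(s), prepend 2 zero(s) on the left.
  0111010  ->  keep [01110], discard [10], prepend 00
= 0001110

Answer: 0001110 (14)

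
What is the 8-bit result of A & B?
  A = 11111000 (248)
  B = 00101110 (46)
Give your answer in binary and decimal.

Apply & to each column (1 only where both bits are 1):
  11111000
& 00101110
----------
  00101000

Answer: 00101000 (40)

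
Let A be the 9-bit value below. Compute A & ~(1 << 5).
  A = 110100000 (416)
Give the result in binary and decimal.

Mask = ~(1 << 5) = 111011111
Bit 5 of A is 1, so AND-ing with the mask clears it to 0.
  110100000
& 111011111
-----------
  110000000

Answer: 110000000 (384)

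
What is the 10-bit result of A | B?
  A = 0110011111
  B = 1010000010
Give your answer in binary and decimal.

Apply | to each column (1 where either bit is 1):
  0110011111
| 1010000010
------------
  1110011111

Answer: 1110011111 (927)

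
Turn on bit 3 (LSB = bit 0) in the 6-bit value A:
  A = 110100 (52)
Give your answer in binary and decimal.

Mask = 1 << 3 = 001000
Bit 3 of A is 0, so OR-ing with the mask flips it to 1.
  110100
| 001000
--------
  111100

Answer: 111100 (60)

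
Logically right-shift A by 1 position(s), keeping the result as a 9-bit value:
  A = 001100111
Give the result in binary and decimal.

Logical shift right by 1: drop the bottom 1 bit(s), prepend 1 zero(s) on the left.
  001100111  ->  keep [00110011], discard [1], prepend 0
= 000110011

Answer: 000110011 (51)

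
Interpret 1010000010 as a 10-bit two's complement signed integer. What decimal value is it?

MSB is 1, so the value is negative. Find the magnitude:
1. Invert bits:  0101111101
2. Add 1:        0101111110  = 382
3. Apply sign:   -382

Answer: -382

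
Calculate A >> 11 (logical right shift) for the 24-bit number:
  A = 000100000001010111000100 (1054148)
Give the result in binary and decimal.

Logical shift right by 11: drop the bottom 11 bit(s), prepend 11 zero(s) on the left.
  000100000001010111000100  ->  keep [0001000000010], discard [10111000100], prepend 00000000000
= 000000000000001000000010

Answer: 000000000000001000000010 (514)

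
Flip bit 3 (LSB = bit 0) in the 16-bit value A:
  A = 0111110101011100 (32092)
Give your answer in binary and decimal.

Mask = 1 << 3 = 0000000000001000
Bit 3 of A is 1; XOR with the mask flips it to 0.
  0111110101011100
^ 0000000000001000
------------------
  0111110101010100

Answer: 0111110101010100 (32084)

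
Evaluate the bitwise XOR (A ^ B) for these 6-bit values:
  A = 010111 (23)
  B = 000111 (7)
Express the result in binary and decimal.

Apply ^ to each column (1 where bits differ):
  010111
^ 000111
--------
  010000

Answer: 010000 (16)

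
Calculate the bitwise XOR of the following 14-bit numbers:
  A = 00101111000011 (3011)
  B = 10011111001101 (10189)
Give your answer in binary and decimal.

Apply ^ to each column (1 where bits differ):
  00101111000011
^ 10011111001101
----------------
  10110000001110

Answer: 10110000001110 (11278)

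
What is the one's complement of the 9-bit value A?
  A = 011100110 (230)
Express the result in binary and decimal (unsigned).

Flip each bit (0->1, 1->0):
  011100110
  100011001

Answer: 100011001 (281)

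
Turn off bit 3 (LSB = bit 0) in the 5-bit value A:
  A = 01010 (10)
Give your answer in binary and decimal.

Mask = ~(1 << 3) = 10111
Bit 3 of A is 1, so AND-ing with the mask clears it to 0.
  01010
& 10111
-------
  00010

Answer: 00010 (2)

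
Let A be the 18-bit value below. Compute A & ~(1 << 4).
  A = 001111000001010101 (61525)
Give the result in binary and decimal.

Mask = ~(1 << 4) = 111111111111101111
Bit 4 of A is 1, so AND-ing with the mask clears it to 0.
  001111000001010101
& 111111111111101111
--------------------
  001111000001000101

Answer: 001111000001000101 (61509)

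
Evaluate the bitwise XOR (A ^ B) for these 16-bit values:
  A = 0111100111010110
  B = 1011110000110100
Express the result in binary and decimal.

Apply ^ to each column (1 where bits differ):
  0111100111010110
^ 1011110000110100
------------------
  1100010111100010

Answer: 1100010111100010 (50658)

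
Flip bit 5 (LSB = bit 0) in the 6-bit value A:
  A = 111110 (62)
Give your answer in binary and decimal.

Mask = 1 << 5 = 100000
Bit 5 of A is 1; XOR with the mask flips it to 0.
  111110
^ 100000
--------
  011110

Answer: 011110 (30)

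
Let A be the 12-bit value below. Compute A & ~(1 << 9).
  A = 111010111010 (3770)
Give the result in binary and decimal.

Mask = ~(1 << 9) = 110111111111
Bit 9 of A is 1, so AND-ing with the mask clears it to 0.
  111010111010
& 110111111111
--------------
  110010111010

Answer: 110010111010 (3258)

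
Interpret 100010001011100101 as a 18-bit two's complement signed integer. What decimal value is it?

MSB is 1, so the value is negative. Find the magnitude:
1. Invert bits:  011101110100011010
2. Add 1:        011101110100011011  = 122139
3. Apply sign:   -122139

Answer: -122139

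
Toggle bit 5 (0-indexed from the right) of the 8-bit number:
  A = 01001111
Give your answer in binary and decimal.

Mask = 1 << 5 = 00100000
Bit 5 of A is 0; XOR with the mask flips it to 1.
  01001111
^ 00100000
----------
  01101111

Answer: 01101111 (111)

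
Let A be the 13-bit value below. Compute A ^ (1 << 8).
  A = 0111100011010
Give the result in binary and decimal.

Mask = 1 << 8 = 0000100000000
Bit 8 of A is 1; XOR with the mask flips it to 0.
  0111100011010
^ 0000100000000
---------------
  0111000011010

Answer: 0111000011010 (3610)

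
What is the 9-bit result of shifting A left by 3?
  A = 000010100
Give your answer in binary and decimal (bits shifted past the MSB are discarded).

Shift left by 3: drop the top 3 bit(s), append 3 zero(s) on the right.
  000010100  ->  discard [000], keep [010100], append 000
= 010100000

Answer: 010100000 (160)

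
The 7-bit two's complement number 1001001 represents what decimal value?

MSB is 1, so the value is negative. Find the magnitude:
1. Invert bits:  0110110
2. Add 1:        0110111  = 55
3. Apply sign:   -55

Answer: -55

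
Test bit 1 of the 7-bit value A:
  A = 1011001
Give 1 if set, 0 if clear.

Bit 1 is the 2nd from the right.
  1011001
       ^
That bit is 0.

Answer: 0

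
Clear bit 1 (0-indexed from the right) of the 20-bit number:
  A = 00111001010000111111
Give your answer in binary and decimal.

Mask = ~(1 << 1) = 11111111111111111101
Bit 1 of A is 1, so AND-ing with the mask clears it to 0.
  00111001010000111111
& 11111111111111111101
----------------------
  00111001010000111101

Answer: 00111001010000111101 (234557)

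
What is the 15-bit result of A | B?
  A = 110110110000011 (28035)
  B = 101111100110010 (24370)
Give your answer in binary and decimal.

Apply | to each column (1 where either bit is 1):
  110110110000011
| 101111100110010
-----------------
  111111110110011

Answer: 111111110110011 (32691)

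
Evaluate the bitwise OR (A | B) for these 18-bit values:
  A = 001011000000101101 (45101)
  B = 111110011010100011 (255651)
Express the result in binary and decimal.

Apply | to each column (1 where either bit is 1):
  001011000000101101
| 111110011010100011
--------------------
  111111011010101111

Answer: 111111011010101111 (259759)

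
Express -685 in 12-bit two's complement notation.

1. Binary of +685:  001010101101
2. Invert bits:     110101010010
3. Add 1:           110101010011

Answer: 110101010011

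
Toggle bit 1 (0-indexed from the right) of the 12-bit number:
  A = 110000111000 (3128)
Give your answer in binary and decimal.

Mask = 1 << 1 = 000000000010
Bit 1 of A is 0; XOR with the mask flips it to 1.
  110000111000
^ 000000000010
--------------
  110000111010

Answer: 110000111010 (3130)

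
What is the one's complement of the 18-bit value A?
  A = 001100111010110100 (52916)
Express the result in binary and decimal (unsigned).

Flip each bit (0->1, 1->0):
  001100111010110100
  110011000101001011

Answer: 110011000101001011 (209227)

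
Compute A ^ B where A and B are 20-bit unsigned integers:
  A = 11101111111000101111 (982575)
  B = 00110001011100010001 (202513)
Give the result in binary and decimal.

Apply ^ to each column (1 where bits differ):
  11101111111000101111
^ 00110001011100010001
----------------------
  11011110100100111110

Answer: 11011110100100111110 (911678)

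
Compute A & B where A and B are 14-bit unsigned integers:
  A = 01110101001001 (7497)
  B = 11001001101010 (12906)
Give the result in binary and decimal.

Apply & to each column (1 only where both bits are 1):
  01110101001001
& 11001001101010
----------------
  01000001001000

Answer: 01000001001000 (4168)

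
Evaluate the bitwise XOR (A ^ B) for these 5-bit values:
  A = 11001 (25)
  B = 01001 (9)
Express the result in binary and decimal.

Apply ^ to each column (1 where bits differ):
  11001
^ 01001
-------
  10000

Answer: 10000 (16)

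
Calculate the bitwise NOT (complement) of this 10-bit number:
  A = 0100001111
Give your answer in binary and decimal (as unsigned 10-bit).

Flip each bit (0->1, 1->0):
  0100001111
  1011110000

Answer: 1011110000 (752)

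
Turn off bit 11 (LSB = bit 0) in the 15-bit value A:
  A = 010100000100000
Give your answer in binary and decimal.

Mask = ~(1 << 11) = 111011111111111
Bit 11 of A is 1, so AND-ing with the mask clears it to 0.
  010100000100000
& 111011111111111
-----------------
  010000000100000

Answer: 010000000100000 (8224)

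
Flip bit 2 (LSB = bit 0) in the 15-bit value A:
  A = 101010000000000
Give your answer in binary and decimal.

Mask = 1 << 2 = 000000000000100
Bit 2 of A is 0; XOR with the mask flips it to 1.
  101010000000000
^ 000000000000100
-----------------
  101010000000100

Answer: 101010000000100 (21508)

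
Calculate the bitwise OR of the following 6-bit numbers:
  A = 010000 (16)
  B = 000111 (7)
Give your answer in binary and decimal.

Apply | to each column (1 where either bit is 1):
  010000
| 000111
--------
  010111

Answer: 010111 (23)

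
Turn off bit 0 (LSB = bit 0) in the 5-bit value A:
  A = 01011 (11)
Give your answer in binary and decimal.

Mask = ~(1 << 0) = 11110
Bit 0 of A is 1, so AND-ing with the mask clears it to 0.
  01011
& 11110
-------
  01010

Answer: 01010 (10)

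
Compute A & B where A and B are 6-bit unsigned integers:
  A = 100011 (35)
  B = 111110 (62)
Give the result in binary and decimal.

Apply & to each column (1 only where both bits are 1):
  100011
& 111110
--------
  100010

Answer: 100010 (34)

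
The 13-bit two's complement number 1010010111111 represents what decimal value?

MSB is 1, so the value is negative. Find the magnitude:
1. Invert bits:  0101101000000
2. Add 1:        0101101000001  = 2881
3. Apply sign:   -2881

Answer: -2881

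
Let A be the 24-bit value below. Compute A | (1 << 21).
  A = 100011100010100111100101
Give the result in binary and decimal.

Mask = 1 << 21 = 001000000000000000000000
Bit 21 of A is 0, so OR-ing with the mask flips it to 1.
  100011100010100111100101
| 001000000000000000000000
--------------------------
  101011100010100111100101

Answer: 101011100010100111100101 (11413989)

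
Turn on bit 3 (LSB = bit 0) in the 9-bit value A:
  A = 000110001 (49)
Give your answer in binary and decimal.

Mask = 1 << 3 = 000001000
Bit 3 of A is 0, so OR-ing with the mask flips it to 1.
  000110001
| 000001000
-----------
  000111001

Answer: 000111001 (57)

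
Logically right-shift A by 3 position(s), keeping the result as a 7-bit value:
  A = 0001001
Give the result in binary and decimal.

Logical shift right by 3: drop the bottom 3 bit(s), prepend 3 zero(s) on the left.
  0001001  ->  keep [0001], discard [001], prepend 000
= 0000001

Answer: 0000001 (1)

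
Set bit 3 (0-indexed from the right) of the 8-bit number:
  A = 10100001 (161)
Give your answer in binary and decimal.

Mask = 1 << 3 = 00001000
Bit 3 of A is 0, so OR-ing with the mask flips it to 1.
  10100001
| 00001000
----------
  10101001

Answer: 10101001 (169)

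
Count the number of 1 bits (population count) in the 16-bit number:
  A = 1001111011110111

1001111011110111
1-bits at positions (from bit 0 = LSB): 0, 1, 2, 4, 5, 6, 7, 9, 10, 11, 12, 15
Count = 12

Answer: 12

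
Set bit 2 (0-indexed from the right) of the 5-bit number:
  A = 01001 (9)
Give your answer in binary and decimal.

Mask = 1 << 2 = 00100
Bit 2 of A is 0, so OR-ing with the mask flips it to 1.
  01001
| 00100
-------
  01101

Answer: 01101 (13)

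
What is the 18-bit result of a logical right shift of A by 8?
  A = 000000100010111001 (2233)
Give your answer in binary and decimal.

Logical shift right by 8: drop the bottom 8 bit(s), prepend 8 zero(s) on the left.
  000000100010111001  ->  keep [0000001000], discard [10111001], prepend 00000000
= 000000000000001000

Answer: 000000000000001000 (8)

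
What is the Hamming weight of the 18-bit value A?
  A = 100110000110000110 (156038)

100110000110000110
1-bits at positions (from bit 0 = LSB): 1, 2, 7, 8, 13, 14, 17
Count = 7

Answer: 7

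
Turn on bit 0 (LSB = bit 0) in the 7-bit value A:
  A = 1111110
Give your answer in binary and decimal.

Mask = 1 << 0 = 0000001
Bit 0 of A is 0, so OR-ing with the mask flips it to 1.
  1111110
| 0000001
---------
  1111111

Answer: 1111111 (127)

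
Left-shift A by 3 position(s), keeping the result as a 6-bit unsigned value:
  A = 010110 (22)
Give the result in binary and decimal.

Shift left by 3: drop the top 3 bit(s), append 3 zero(s) on the right.
  010110  ->  discard [010], keep [110], append 000
= 110000

Answer: 110000 (48)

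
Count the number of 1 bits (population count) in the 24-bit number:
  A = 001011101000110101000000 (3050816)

001011101000110101000000
1-bits at positions (from bit 0 = LSB): 6, 8, 10, 11, 15, 17, 18, 19, 21
Count = 9

Answer: 9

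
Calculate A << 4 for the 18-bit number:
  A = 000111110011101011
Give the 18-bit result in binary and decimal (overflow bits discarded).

Shift left by 4: drop the top 4 bit(s), append 4 zero(s) on the right.
  000111110011101011  ->  discard [0001], keep [11110011101011], append 0000
= 111100111010110000

Answer: 111100111010110000 (249520)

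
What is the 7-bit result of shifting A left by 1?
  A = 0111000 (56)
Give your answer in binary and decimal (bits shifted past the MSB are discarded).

Shift left by 1: drop the top 1 bit(s), append 1 zero(s) on the right.
  0111000  ->  discard [0], keep [111000], append 0
= 1110000

Answer: 1110000 (112)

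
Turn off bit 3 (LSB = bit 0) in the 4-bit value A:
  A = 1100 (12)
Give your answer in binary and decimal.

Mask = ~(1 << 3) = 0111
Bit 3 of A is 1, so AND-ing with the mask clears it to 0.
  1100
& 0111
------
  0100

Answer: 0100 (4)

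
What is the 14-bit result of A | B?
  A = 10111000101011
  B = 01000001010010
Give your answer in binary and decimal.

Apply | to each column (1 where either bit is 1):
  10111000101011
| 01000001010010
----------------
  11111001111011

Answer: 11111001111011 (15995)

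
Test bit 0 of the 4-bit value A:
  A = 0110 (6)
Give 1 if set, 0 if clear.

Bit 0 is the 1st from the right.
  0110
     ^
That bit is 0.

Answer: 0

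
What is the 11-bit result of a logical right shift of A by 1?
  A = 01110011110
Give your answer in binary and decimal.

Logical shift right by 1: drop the bottom 1 bit(s), prepend 1 zero(s) on the left.
  01110011110  ->  keep [0111001111], discard [0], prepend 0
= 00111001111

Answer: 00111001111 (463)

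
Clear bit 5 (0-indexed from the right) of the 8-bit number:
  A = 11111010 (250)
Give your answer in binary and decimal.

Mask = ~(1 << 5) = 11011111
Bit 5 of A is 1, so AND-ing with the mask clears it to 0.
  11111010
& 11011111
----------
  11011010

Answer: 11011010 (218)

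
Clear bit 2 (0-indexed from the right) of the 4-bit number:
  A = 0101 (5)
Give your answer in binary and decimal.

Mask = ~(1 << 2) = 1011
Bit 2 of A is 1, so AND-ing with the mask clears it to 0.
  0101
& 1011
------
  0001

Answer: 0001 (1)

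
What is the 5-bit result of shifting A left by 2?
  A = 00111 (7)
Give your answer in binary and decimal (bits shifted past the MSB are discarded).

Shift left by 2: drop the top 2 bit(s), append 2 zero(s) on the right.
  00111  ->  discard [00], keep [111], append 00
= 11100

Answer: 11100 (28)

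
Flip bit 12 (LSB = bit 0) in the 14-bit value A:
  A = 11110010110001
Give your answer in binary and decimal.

Mask = 1 << 12 = 01000000000000
Bit 12 of A is 1; XOR with the mask flips it to 0.
  11110010110001
^ 01000000000000
----------------
  10110010110001

Answer: 10110010110001 (11441)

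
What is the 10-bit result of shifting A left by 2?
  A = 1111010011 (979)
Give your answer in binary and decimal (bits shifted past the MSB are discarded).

Shift left by 2: drop the top 2 bit(s), append 2 zero(s) on the right.
  1111010011  ->  discard [11], keep [11010011], append 00
= 1101001100

Answer: 1101001100 (844)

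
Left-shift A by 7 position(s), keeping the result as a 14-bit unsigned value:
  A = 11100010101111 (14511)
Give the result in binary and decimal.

Shift left by 7: drop the top 7 bit(s), append 7 zero(s) on the right.
  11100010101111  ->  discard [1110001], keep [0101111], append 0000000
= 01011110000000

Answer: 01011110000000 (6016)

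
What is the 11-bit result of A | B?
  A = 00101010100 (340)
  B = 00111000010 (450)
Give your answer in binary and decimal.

Apply | to each column (1 where either bit is 1):
  00101010100
| 00111000010
-------------
  00111010110

Answer: 00111010110 (470)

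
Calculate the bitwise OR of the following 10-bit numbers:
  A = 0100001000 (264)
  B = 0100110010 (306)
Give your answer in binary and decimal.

Apply | to each column (1 where either bit is 1):
  0100001000
| 0100110010
------------
  0100111010

Answer: 0100111010 (314)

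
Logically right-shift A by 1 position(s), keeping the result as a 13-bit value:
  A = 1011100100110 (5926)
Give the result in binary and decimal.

Logical shift right by 1: drop the bottom 1 bit(s), prepend 1 zero(s) on the left.
  1011100100110  ->  keep [101110010011], discard [0], prepend 0
= 0101110010011

Answer: 0101110010011 (2963)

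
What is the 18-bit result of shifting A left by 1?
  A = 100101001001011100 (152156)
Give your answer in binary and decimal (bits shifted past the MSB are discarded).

Shift left by 1: drop the top 1 bit(s), append 1 zero(s) on the right.
  100101001001011100  ->  discard [1], keep [00101001001011100], append 0
= 001010010010111000

Answer: 001010010010111000 (42168)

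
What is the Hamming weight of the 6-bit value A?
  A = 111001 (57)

111001
1-bits at positions (from bit 0 = LSB): 0, 3, 4, 5
Count = 4

Answer: 4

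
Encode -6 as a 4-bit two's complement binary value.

1. Binary of +6:  0110
2. Invert bits:     1001
3. Add 1:           1010

Answer: 1010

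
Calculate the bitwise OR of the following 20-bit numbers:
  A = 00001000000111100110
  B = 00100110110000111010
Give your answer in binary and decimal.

Apply | to each column (1 where either bit is 1):
  00001000000111100110
| 00100110110000111010
----------------------
  00101110110111111110

Answer: 00101110110111111110 (191998)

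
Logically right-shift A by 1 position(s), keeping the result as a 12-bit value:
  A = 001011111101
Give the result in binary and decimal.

Logical shift right by 1: drop the bottom 1 bit(s), prepend 1 zero(s) on the left.
  001011111101  ->  keep [00101111110], discard [1], prepend 0
= 000101111110

Answer: 000101111110 (382)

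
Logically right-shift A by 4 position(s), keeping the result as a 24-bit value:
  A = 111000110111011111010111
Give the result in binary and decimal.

Logical shift right by 4: drop the bottom 4 bit(s), prepend 4 zero(s) on the left.
  111000110111011111010111  ->  keep [11100011011101111101], discard [0111], prepend 0000
= 000011100011011101111101

Answer: 000011100011011101111101 (931709)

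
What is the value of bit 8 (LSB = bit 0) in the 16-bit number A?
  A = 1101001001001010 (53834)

Bit 8 is the 9th from the right.
  1101001001001010
         ^
That bit is 0.

Answer: 0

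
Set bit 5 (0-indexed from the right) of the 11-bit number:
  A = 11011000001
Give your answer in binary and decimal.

Mask = 1 << 5 = 00000100000
Bit 5 of A is 0, so OR-ing with the mask flips it to 1.
  11011000001
| 00000100000
-------------
  11011100001

Answer: 11011100001 (1761)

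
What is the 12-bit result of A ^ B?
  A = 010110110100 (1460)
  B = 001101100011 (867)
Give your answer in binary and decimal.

Apply ^ to each column (1 where bits differ):
  010110110100
^ 001101100011
--------------
  011011010111

Answer: 011011010111 (1751)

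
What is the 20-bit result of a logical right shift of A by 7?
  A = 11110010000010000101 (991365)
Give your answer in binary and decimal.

Logical shift right by 7: drop the bottom 7 bit(s), prepend 7 zero(s) on the left.
  11110010000010000101  ->  keep [1111001000001], discard [0000101], prepend 0000000
= 00000001111001000001

Answer: 00000001111001000001 (7745)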